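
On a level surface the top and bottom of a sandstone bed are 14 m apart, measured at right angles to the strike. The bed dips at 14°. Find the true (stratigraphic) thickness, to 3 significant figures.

True thickness t = w · sin(dip) = 14 × sin 14°
t = 14 × 0.2419 = 3.387 m

3.39 m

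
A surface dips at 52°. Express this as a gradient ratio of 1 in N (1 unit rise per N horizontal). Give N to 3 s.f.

1 in 0.781

1 : N means tan θ = 1/N, so N = 1/tan 52° = 1/1.2799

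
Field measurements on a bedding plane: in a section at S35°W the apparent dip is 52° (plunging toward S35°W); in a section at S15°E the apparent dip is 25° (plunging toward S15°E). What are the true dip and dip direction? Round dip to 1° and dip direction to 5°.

Represent each trace as a vector plunging at its apparent dip toward its trend (east-north-up frame): v₁ = (-0.353, -0.504, -0.788), v₂ = (0.235, -0.875, -0.423).
Cross product v₁ × v₂ gives the pole to the plane: n ∝ (-0.477, -0.334, 0.427).
tan δ = √(n_x²+n_y²)/n_z = 0.582/0.427, so δ = 53.7°.
Dip direction = atan2(-0.477, -0.334) = 235° (azimuth of n's horizontal projection).

true dip 54°, dip direction 235°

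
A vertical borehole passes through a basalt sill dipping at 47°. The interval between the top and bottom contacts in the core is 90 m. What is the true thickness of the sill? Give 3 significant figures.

61.4 m

True thickness t = h · cos(dip) = 90 × cos 47°
t = 90 × 0.6820 = 61.380 m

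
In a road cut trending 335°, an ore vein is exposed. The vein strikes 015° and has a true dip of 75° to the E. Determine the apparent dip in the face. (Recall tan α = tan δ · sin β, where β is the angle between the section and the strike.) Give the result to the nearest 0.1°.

67.4°

The section lies 40° from the strike.
tan(apparent dip) = tan 75° · sin 40° = 2.3989
apparent dip = arctan 2.3989 = 67.37°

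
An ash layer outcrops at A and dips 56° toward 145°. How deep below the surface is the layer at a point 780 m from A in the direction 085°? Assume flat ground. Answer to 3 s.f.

578 m

The hole lies 60° from the dip direction, so the down-dip offset is 780 × cos 60° = 390.00 m.
Depth = down-dip offset × tan(dip) = 390.00 × tan 56° = 390.00 × 1.4826
Depth = 578.20 m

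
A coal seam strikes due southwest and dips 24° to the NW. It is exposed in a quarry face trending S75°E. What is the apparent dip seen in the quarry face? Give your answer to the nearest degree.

21°

The section lies 60° from the strike.
tan(apparent dip) = tan 24° · sin 60° = 0.3856
apparent dip = arctan 0.3856 = 21.09°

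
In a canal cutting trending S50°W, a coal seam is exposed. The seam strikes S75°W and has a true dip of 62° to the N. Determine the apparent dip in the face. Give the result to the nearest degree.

38°

The strike is S75°W and the section trends S50°W; the acute angle between them is β = 25°.
tan(apparent dip) = tan 62° · sin 25° = 0.7948
α = arctan(0.7948) = 38.48°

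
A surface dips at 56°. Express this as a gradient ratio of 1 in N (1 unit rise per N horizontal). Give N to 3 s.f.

1 : N means tan θ = 1/N, so N = 1/tan 56° = 1/1.4826

1 in 0.675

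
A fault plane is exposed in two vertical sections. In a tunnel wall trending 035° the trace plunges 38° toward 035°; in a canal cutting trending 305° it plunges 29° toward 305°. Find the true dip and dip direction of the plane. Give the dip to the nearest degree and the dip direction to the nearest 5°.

Each apparent-dip line lies in the plane. As unit vectors (x east, y north, z up), v₁ plunges 38°→035° and v₂ plunges 29°→305°.
The plane normal is n = v₁ × v₂ ∝ (-0.004, 0.660, 0.689).
tan δ = √(n_x²+n_y²)/n_z = 0.660/0.689, so δ = 43.8°.
Dip direction = azimuth of (n_x, n_y) = atan2(-0.004, 0.660) = 360°.

true dip 44°, dip direction 000°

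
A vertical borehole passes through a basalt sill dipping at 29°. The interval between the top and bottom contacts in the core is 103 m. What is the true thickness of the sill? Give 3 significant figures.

90.1 m

True thickness t = h · cos(dip) = 103 × cos 29°
t = 103 × 0.8746 = 90.086 m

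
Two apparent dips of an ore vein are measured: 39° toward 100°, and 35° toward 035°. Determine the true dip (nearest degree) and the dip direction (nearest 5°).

true dip 42°, dip direction 075°

The two traces are lines in the plane: v₁ = (sin 100°·cos 39°, cos 100°·cos 39°, −sin 39°), v₂ = (sin 35°·cos 35°, cos 35°·cos 35°, −sin 35°).
The plane normal is n = v₁ × v₂ ∝ (0.500, 0.143, 0.577).
tan δ = √(n_x²+n_y²)/n_z = 0.520/0.577, so δ = 42.0°.
The horizontal component of n points toward azimuth atan2(n_x, n_y) = 74°, the dip direction.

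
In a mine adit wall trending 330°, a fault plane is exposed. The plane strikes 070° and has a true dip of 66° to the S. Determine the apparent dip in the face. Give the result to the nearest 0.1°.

The strike is 070° and the section trends 330°; the acute angle between them is β = 80°.
tan α = tan 66° × sin 80° = 2.2460 × 0.9848 = 2.2119
α = arctan(2.2119) = 65.67°

65.7°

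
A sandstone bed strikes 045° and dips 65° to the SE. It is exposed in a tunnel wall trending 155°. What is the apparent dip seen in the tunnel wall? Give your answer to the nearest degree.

64°

The section lies 70° from the strike.
tan(apparent dip) = tan 65° · sin 70° = 2.0152
α = arctan(2.0152) = 63.61°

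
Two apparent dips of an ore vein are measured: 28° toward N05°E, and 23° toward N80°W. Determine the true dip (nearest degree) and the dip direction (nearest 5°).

true dip 33°, dip direction 330°

Represent each trace as a vector plunging at its apparent dip toward its trend (east-north-up frame): v₁ = (0.077, 0.880, -0.469), v₂ = (-0.907, 0.160, -0.391).
The plane normal is n = v₁ × v₂ ∝ (-0.269, 0.456, 0.810).
tan δ = √(n_x²+n_y²)/n_z = 0.529/0.810, so δ = 33.2°.
The horizontal component of n points toward azimuth atan2(n_x, n_y) = 329°, the dip direction.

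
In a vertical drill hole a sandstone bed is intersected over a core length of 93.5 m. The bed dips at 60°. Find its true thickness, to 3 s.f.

46.8 m

True thickness t = h · cos(dip) = 93.5 × cos 60°
t = 93.5 × 0.5000 = 46.750 m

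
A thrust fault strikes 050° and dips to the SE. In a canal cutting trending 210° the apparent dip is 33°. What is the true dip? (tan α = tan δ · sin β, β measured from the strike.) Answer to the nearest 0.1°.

β = acute angle between strike 050° and section 210° = 20°.
tan(true dip) = tan 33° / sin 20° = 1.8987
δ = arctan(1.8987) = 62.23°

62.2°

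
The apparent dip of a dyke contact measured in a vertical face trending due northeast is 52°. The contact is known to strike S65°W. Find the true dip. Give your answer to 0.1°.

75.0°

β = acute angle between strike S65°W and section due northeast = 20°.
tan δ = tan α / sin β = tan 52° / sin 20° = 1.2799 / 0.3420 = 3.7423
true dip = arctan 3.7423 = 75.04°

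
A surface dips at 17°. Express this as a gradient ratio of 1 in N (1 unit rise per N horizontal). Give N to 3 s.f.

1 in 3.27

1 : N means tan θ = 1/N, so N = 1/tan 17° = 1/0.3057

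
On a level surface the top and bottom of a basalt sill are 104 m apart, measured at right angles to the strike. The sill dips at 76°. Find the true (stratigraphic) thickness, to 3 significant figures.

True thickness t = w · sin(dip) = 104 × sin 76°
t = 104 × 0.9703 = 100.911 m

101 m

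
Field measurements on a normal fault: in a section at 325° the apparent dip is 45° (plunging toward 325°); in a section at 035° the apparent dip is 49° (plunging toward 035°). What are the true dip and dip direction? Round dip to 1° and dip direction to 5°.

true dip 53°, dip direction 005°

Each apparent-dip line lies in the plane. As unit vectors (x east, y north, z up), v₁ plunges 45°→325° and v₂ plunges 49°→035°.
n = v₁ × v₂ = (0.057, 0.572, 0.436) (taken with n_z > 0).
tan δ = √(n_x²+n_y²)/n_z = 0.575/0.436, so δ = 52.8°.
The horizontal component of n points toward azimuth atan2(n_x, n_y) = 6°, the dip direction.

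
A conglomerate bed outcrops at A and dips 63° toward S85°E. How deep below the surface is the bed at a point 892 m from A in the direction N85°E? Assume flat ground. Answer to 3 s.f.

1720 m

The hole lies 10° from the dip direction, so the down-dip offset is 892 × cos 10° = 878.45 m.
Depth = down-dip offset × tan(dip) = 878.45 × tan 63° = 878.45 × 1.9626
Depth = 1724.05 m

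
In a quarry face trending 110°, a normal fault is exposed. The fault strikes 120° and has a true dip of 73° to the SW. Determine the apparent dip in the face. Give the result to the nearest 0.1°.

The strike is 120° and the section trends 110°; the acute angle between them is β = 10°.
tan(apparent dip) = tan 73° · sin 10° = 0.5680
apparent dip = arctan 0.5680 = 29.60°

29.6°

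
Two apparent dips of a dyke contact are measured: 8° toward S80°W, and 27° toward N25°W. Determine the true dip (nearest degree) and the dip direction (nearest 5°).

The two traces are lines in the plane: v₁ = (sin 260°·cos 8°, cos 260°·cos 8°, −sin 8°), v₂ = (sin 335°·cos 27°, cos 335°·cos 27°, −sin 27°).
n = v₁ × v₂ = (-0.190, 0.390, 0.852) (taken with n_z > 0).
Dip δ = arctan(|n_h|/n_z) = arctan(0.434/0.852) = 27.0°.
Dip direction = atan2(-0.190, 0.390) = 334° (azimuth of n's horizontal projection).

true dip 27°, dip direction 335°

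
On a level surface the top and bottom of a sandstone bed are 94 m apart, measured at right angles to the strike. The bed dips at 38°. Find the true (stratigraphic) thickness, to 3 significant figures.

57.9 m

True thickness t = w · sin(dip) = 94 × sin 38°
t = 94 × 0.6157 = 57.872 m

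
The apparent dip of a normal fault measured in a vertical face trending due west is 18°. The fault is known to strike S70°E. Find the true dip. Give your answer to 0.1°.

43.5°

β = acute angle between strike S70°E and section due west = 20°.
tan δ = tan α / sin β = tan 18° / sin 20° = 0.3249 / 0.3420 = 0.9500
true dip = arctan 0.9500 = 43.53°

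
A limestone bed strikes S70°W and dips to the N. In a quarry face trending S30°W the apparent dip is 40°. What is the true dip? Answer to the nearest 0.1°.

β = acute angle between strike S70°W and section S30°W = 40°.
tan(true dip) = tan 40° / sin 40° = 1.3054
true dip = arctan 1.3054 = 52.55°

52.5°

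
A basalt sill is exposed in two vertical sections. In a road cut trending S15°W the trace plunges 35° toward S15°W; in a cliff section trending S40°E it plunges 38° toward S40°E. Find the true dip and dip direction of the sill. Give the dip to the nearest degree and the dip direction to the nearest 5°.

true dip 40°, dip direction 160°

Each apparent-dip line lies in the plane. As unit vectors (x east, y north, z up), v₁ plunges 35°→S15°W and v₂ plunges 38°→S40°E.
Cross product v₁ × v₂ gives the pole to the plane: n ∝ (0.141, -0.421, 0.529).
True dip = arccos(n_z / |n|) = arccos(0.7658) = 40.0°.
Dip direction = azimuth of (n_x, n_y) = atan2(0.141, -0.421) = 161°.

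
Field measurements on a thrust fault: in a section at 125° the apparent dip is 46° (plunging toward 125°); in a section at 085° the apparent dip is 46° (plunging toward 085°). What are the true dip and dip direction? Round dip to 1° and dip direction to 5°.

true dip 48°, dip direction 105°

Represent each trace as a vector plunging at its apparent dip toward its trend (east-north-up frame): v₁ = (0.569, -0.398, -0.719), v₂ = (0.692, 0.061, -0.719).
n = v₁ × v₂ = (0.330, -0.088, 0.310) (taken with n_z > 0).
tan δ = √(n_x²+n_y²)/n_z = 0.342/0.310, so δ = 47.8°.
The horizontal component of n points toward azimuth atan2(n_x, n_y) = 105°, the dip direction.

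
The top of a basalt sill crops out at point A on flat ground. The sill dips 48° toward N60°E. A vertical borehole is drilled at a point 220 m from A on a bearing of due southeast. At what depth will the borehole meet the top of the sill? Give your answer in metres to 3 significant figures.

The hole lies 75° from the dip direction, so the down-dip offset is 220 × cos 75° = 56.94 m.
Depth = down-dip offset × tan(dip) = 56.94 × tan 48° = 56.94 × 1.1106
Depth = 63.24 m

63.2 m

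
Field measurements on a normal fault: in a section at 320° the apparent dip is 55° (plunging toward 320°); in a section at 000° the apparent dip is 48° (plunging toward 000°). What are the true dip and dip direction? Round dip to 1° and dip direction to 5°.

The two traces are lines in the plane: v₁ = (sin 320°·cos 55°, cos 320°·cos 55°, −sin 55°), v₂ = (sin 0°·cos 48°, cos 0°·cos 48°, −sin 48°).
n = v₁ × v₂ = (-0.222, 0.274, 0.247) (taken with n_z > 0).
True dip = arccos(n_z / |n|) = arccos(0.5735) = 55.0°.
Dip direction = azimuth of (n_x, n_y) = atan2(-0.222, 0.274) = 321°.

true dip 55°, dip direction 320°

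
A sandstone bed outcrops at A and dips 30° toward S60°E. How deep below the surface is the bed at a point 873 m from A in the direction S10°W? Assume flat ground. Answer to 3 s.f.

172 m

The hole lies 70° from the dip direction, so the down-dip offset is 873 × cos 70° = 298.58 m.
Depth = down-dip offset × tan(dip) = 298.58 × tan 30° = 298.58 × 0.5774
Depth = 172.39 m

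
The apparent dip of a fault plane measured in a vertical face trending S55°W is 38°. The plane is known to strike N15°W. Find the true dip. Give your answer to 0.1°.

The section is 70° from the strike.
tan(true dip) = tan 38° / sin 70° = 0.8314
δ = arctan(0.8314) = 39.74°

39.7°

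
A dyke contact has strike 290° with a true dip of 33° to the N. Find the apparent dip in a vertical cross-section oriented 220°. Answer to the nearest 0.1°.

31.4°

Angle between strike (290°) and section (220°): β = 70°.
tan(apparent dip) = tan 33° · sin 70° = 0.6102
α = arctan(0.6102) = 31.39°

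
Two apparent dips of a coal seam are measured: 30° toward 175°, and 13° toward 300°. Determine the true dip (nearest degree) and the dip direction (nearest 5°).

true dip 42°, dip direction 225°

Represent each trace as a vector plunging at its apparent dip toward its trend (east-north-up frame): v₁ = (0.075, -0.863, -0.500), v₂ = (-0.844, 0.487, -0.225).
Cross product v₁ × v₂ gives the pole to the plane: n ∝ (-0.438, -0.439, 0.691).
tan δ = √(n_x²+n_y²)/n_z = 0.620/0.691, so δ = 41.9°.
The horizontal component of n points toward azimuth atan2(n_x, n_y) = 225°, the dip direction.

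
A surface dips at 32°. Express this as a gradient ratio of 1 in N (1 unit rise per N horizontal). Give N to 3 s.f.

1 : N means tan θ = 1/N, so N = 1/tan 32° = 1/0.6249

1 in 1.60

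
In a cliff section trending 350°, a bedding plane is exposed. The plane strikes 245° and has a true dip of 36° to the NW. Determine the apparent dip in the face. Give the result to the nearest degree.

The strike is 245° and the section trends 350°; the acute angle between them is β = 75°.
tan(apparent dip) = tan 36° · sin 75° = 0.7018
α = arctan(0.7018) = 35.06°

35°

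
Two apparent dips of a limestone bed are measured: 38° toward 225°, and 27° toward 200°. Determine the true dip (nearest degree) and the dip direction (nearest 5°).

true dip 42°, dip direction 255°

Represent each trace as a vector plunging at its apparent dip toward its trend (east-north-up frame): v₁ = (-0.557, -0.557, -0.616), v₂ = (-0.305, -0.837, -0.454).
n = v₁ × v₂ = (-0.263, -0.065, 0.297) (taken with n_z > 0).
tan δ = √(n_x²+n_y²)/n_z = 0.271/0.297, so δ = 42.4°.
The horizontal component of n points toward azimuth atan2(n_x, n_y) = 256°, the dip direction.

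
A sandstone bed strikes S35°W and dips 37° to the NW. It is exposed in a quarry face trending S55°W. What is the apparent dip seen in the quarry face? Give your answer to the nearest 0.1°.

14.5°

Angle between strike (S35°W) and section (S55°W): β = 20°.
tan α = tan 37° × sin 20° = 0.7536 × 0.3420 = 0.2577
apparent dip = arctan 0.2577 = 14.45°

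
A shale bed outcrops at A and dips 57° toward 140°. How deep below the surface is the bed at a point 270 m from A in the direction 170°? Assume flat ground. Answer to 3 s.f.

360 m

The hole lies 30° from the dip direction, so the down-dip offset is 270 × cos 30° = 233.83 m.
Depth = down-dip offset × tan(dip) = 233.83 × tan 57° = 233.83 × 1.5399
Depth = 360.06 m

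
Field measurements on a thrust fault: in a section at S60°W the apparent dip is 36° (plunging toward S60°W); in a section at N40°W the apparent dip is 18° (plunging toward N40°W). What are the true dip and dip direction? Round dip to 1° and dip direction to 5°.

true dip 37°, dip direction 255°

Represent each trace as a vector plunging at its apparent dip toward its trend (east-north-up frame): v₁ = (-0.701, -0.405, -0.588), v₂ = (-0.611, 0.729, -0.309).
n = v₁ × v₂ = (-0.553, -0.143, 0.758) (taken with n_z > 0).
True dip = arccos(n_z / |n|) = arccos(0.7984) = 37.0°.
Dip direction = azimuth of (n_x, n_y) = atan2(-0.553, -0.143) = 256°.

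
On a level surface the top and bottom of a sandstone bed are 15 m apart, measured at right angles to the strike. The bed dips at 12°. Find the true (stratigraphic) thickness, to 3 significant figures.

3.12 m

True thickness t = w · sin(dip) = 15 × sin 12°
t = 15 × 0.2079 = 3.119 m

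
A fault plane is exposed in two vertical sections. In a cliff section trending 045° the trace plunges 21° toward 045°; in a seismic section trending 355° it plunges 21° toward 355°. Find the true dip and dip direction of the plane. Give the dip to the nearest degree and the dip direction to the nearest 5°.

Each apparent-dip line lies in the plane. As unit vectors (x east, y north, z up), v₁ plunges 21°→045° and v₂ plunges 21°→355°.
Cross product v₁ × v₂ gives the pole to the plane: n ∝ (0.097, 0.266, 0.668).
tan δ = √(n_x²+n_y²)/n_z = 0.283/0.668, so δ = 23.0°.
Dip direction = atan2(0.097, 0.266) = 20° (azimuth of n's horizontal projection).

true dip 23°, dip direction 020°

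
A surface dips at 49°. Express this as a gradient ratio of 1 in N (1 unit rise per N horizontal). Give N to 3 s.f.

1 : N means tan θ = 1/N, so N = 1/tan 49° = 1/1.1504

1 in 0.869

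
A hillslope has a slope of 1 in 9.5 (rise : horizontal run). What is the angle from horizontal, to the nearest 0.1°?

6.0°

tan θ = 1/9.5 = 0.1053
θ = arctan(0.1053) = 6.01°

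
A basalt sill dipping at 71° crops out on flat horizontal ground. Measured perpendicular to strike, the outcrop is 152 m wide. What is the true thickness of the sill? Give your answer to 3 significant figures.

True thickness t = w · sin(dip) = 152 × sin 71°
t = 152 × 0.9455 = 143.719 m

144 m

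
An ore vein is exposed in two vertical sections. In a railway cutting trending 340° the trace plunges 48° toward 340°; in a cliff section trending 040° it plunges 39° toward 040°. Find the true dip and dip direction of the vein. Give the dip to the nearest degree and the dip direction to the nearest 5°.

The two traces are lines in the plane: v₁ = (sin 340°·cos 48°, cos 340°·cos 48°, −sin 48°), v₂ = (sin 40°·cos 39°, cos 40°·cos 39°, −sin 39°).
The plane normal is n = v₁ × v₂ ∝ (-0.047, 0.515, 0.450).
Dip δ = arctan(|n_h|/n_z) = arctan(0.517/0.450) = 49.0°.
Dip direction = atan2(-0.047, 0.515) = 355° (azimuth of n's horizontal projection).

true dip 49°, dip direction 355°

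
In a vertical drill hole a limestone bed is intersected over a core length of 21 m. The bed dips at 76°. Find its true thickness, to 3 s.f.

True thickness t = h · cos(dip) = 21 × cos 76°
t = 21 × 0.2419 = 5.080 m

5.08 m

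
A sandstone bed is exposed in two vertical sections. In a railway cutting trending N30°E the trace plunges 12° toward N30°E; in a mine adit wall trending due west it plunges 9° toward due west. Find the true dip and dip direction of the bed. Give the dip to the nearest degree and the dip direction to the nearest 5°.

The two traces are lines in the plane: v₁ = (sin 30°·cos 12°, cos 30°·cos 12°, −sin 12°), v₂ = (sin 270°·cos 9°, cos 270°·cos 9°, −sin 9°).
Cross product v₁ × v₂ gives the pole to the plane: n ∝ (-0.133, 0.282, 0.837).
True dip = arccos(n_z / |n|) = arccos(0.9372) = 20.4°.
Dip direction = azimuth of (n_x, n_y) = atan2(-0.133, 0.282) = 335°.

true dip 20°, dip direction 335°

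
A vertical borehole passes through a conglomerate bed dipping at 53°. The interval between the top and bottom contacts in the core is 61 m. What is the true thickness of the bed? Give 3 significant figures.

36.7 m

True thickness t = h · cos(dip) = 61 × cos 53°
t = 61 × 0.6018 = 36.711 m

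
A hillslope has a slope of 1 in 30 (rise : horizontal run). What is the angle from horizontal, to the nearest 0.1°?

tan θ = 1/30 = 0.0333
θ = arctan(0.0333) = 1.91°

1.9°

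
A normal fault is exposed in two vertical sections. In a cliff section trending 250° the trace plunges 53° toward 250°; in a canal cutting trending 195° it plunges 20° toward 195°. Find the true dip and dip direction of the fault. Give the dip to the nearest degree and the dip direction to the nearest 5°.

Each apparent-dip line lies in the plane. As unit vectors (x east, y north, z up), v₁ plunges 53°→250° and v₂ plunges 20°→195°.
n = v₁ × v₂ = (-0.655, 0.001, 0.463) (taken with n_z > 0).
True dip = arccos(n_z / |n|) = arccos(0.5777) = 54.7°.
Dip direction = azimuth of (n_x, n_y) = atan2(-0.655, 0.001) = 270°.

true dip 55°, dip direction 270°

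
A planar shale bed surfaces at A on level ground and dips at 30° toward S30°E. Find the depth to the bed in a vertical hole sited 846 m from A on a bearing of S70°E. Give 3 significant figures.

The hole lies 40° from the dip direction, so the down-dip offset is 846 × cos 40° = 648.07 m.
Depth = down-dip offset × tan(dip) = 648.07 × tan 30° = 648.07 × 0.5774
Depth = 374.17 m

374 m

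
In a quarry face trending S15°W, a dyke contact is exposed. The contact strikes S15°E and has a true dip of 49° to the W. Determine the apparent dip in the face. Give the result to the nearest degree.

Angle between strike (S15°E) and section (S15°W): β = 30°.
tan(apparent dip) = tan 49° · sin 30° = 0.5752
α = arctan(0.5752) = 29.91°

30°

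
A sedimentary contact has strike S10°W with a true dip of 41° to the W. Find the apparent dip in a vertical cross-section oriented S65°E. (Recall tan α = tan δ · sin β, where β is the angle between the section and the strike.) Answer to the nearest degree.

40°

The section lies 75° from the strike.
tan(apparent dip) = tan 41° · sin 75° = 0.8397
apparent dip = arctan 0.8397 = 40.02°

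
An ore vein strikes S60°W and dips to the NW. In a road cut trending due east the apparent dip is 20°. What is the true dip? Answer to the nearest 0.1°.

36.1°

The section is 30° from the strike.
tan δ = tan α / sin β = tan 20° / sin 30° = 0.3640 / 0.5000 = 0.7279
δ = arctan(0.7279) = 36.05°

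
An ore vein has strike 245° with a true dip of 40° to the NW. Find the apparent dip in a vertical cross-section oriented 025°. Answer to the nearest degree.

28°

The section lies 40° from the strike.
tan α = tan 40° × sin 40° = 0.8391 × 0.6428 = 0.5394
α = arctan(0.5394) = 28.34°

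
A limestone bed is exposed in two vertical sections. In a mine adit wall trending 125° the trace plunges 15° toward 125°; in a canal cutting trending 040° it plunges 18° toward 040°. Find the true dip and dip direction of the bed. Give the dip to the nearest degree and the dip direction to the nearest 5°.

Each apparent-dip line lies in the plane. As unit vectors (x east, y north, z up), v₁ plunges 15°→125° and v₂ plunges 18°→040°.
The plane normal is n = v₁ × v₂ ∝ (0.360, 0.086, 0.915).
Dip δ = arctan(|n_h|/n_z) = arctan(0.370/0.915) = 22.0°.
The horizontal component of n points toward azimuth atan2(n_x, n_y) = 77°, the dip direction.

true dip 22°, dip direction 075°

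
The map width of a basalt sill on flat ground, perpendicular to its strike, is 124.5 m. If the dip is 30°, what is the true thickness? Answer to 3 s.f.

True thickness t = w · sin(dip) = 124.5 × sin 30°
t = 124.5 × 0.5000 = 62.250 m

62.2 m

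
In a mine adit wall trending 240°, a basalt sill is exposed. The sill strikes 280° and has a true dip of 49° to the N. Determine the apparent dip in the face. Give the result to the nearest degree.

The strike is 280° and the section trends 240°; the acute angle between them is β = 40°.
tan(apparent dip) = tan 49° · sin 40° = 0.7394
α = arctan(0.7394) = 36.48°

36°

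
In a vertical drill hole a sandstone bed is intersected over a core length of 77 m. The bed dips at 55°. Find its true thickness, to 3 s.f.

True thickness t = h · cos(dip) = 77 × cos 55°
t = 77 × 0.5736 = 44.165 m

44.2 m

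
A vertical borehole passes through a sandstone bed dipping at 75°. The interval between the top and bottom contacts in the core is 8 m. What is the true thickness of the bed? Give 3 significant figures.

2.07 m

True thickness t = h · cos(dip) = 8 × cos 75°
t = 8 × 0.2588 = 2.071 m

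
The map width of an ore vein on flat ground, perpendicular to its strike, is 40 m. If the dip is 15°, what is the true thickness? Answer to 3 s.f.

10.4 m

True thickness t = w · sin(dip) = 40 × sin 15°
t = 40 × 0.2588 = 10.353 m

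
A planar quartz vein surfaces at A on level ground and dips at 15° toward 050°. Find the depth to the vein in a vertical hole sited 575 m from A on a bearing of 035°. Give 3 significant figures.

149 m

The hole lies 15° from the dip direction, so the down-dip offset is 575 × cos 15° = 555.41 m.
Depth = down-dip offset × tan(dip) = 555.41 × tan 15° = 555.41 × 0.2679
Depth = 148.82 m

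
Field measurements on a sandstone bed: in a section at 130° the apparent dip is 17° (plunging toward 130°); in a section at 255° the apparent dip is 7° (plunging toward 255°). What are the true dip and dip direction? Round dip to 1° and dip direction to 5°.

true dip 25°, dip direction 180°

Represent each trace as a vector plunging at its apparent dip toward its trend (east-north-up frame): v₁ = (0.733, -0.615, -0.292), v₂ = (-0.959, -0.257, -0.122).
The plane normal is n = v₁ × v₂ ∝ (0.000, -0.370, 0.778).
Dip δ = arctan(|n_h|/n_z) = arctan(0.370/0.778) = 25.4°.
Dip direction = azimuth of (n_x, n_y) = atan2(0.000, -0.370) = 180°.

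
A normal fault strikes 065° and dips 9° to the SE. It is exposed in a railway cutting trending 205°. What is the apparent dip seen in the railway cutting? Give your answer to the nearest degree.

6°

The strike is 065° and the section trends 205°; the acute angle between them is β = 40°.
tan(apparent dip) = tan 9° · sin 40° = 0.1018
apparent dip = arctan 0.1018 = 5.81°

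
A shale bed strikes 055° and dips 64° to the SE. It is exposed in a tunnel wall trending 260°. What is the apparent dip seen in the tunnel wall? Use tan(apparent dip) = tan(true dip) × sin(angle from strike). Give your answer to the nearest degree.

The strike is 055° and the section trends 260°; the acute angle between them is β = 25°.
tan(apparent dip) = tan 64° · sin 25° = 0.8665
α = arctan(0.8665) = 40.91°

41°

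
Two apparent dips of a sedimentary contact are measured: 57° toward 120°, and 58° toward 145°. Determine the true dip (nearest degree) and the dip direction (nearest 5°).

Each apparent-dip line lies in the plane. As unit vectors (x east, y north, z up), v₁ plunges 57°→120° and v₂ plunges 58°→145°.
n = v₁ × v₂ = (0.133, -0.145, 0.122) (taken with n_z > 0).
Dip δ = arctan(|n_h|/n_z) = arctan(0.197/0.122) = 58.2°.
Dip direction = atan2(0.133, -0.145) = 137° (azimuth of n's horizontal projection).

true dip 58°, dip direction 135°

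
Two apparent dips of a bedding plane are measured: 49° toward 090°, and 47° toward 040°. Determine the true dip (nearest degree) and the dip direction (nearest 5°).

true dip 51°, dip direction 070°

Each apparent-dip line lies in the plane. As unit vectors (x east, y north, z up), v₁ plunges 49°→090° and v₂ plunges 47°→040°.
n = v₁ × v₂ = (0.394, 0.149, 0.343) (taken with n_z > 0).
True dip = arccos(n_z / |n|) = arccos(0.6309) = 50.9°.
The horizontal component of n points toward azimuth atan2(n_x, n_y) = 69°, the dip direction.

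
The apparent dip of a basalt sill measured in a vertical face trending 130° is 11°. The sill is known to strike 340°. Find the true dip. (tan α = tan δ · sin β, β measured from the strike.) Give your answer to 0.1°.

The section is 30° from the strike.
tan(true dip) = tan 11° / sin 30° = 0.3888
δ = arctan(0.3888) = 21.24°

21.2°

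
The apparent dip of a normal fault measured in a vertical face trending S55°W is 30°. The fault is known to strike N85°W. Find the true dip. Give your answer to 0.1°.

β = acute angle between strike N85°W and section S55°W = 40°.
tan δ = tan α / sin β = tan 30° / sin 40° = 0.5774 / 0.6428 = 0.8982
δ = arctan(0.8982) = 41.93°

41.9°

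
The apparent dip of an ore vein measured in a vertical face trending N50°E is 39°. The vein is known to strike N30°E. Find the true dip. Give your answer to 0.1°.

β = acute angle between strike N30°E and section N50°E = 20°.
tan δ = tan α / sin β = tan 39° / sin 20° = 0.8098 / 0.3420 = 2.3677
δ = arctan(2.3677) = 67.10°

67.1°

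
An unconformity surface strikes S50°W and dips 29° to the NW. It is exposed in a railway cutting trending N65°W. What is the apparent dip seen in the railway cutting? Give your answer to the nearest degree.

27°

The section lies 65° from the strike.
tan α = tan 29° × sin 65° = 0.5543 × 0.9063 = 0.5024
apparent dip = arctan 0.5024 = 26.67°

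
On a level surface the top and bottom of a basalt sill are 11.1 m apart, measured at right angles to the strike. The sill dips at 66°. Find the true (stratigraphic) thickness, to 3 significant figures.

True thickness t = w · sin(dip) = 11.1 × sin 66°
t = 11.1 × 0.9135 = 10.140 m

10.1 m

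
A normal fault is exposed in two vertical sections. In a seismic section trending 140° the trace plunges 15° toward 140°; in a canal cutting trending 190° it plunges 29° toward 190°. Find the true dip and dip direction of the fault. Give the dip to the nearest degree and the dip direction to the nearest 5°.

Represent each trace as a vector plunging at its apparent dip toward its trend (east-north-up frame): v₁ = (0.621, -0.740, -0.259), v₂ = (-0.152, -0.861, -0.485).
n = v₁ × v₂ = (-0.136, -0.340, 0.647) (taken with n_z > 0).
True dip = arccos(n_z / |n|) = arccos(0.8702) = 29.5°.
Dip direction = azimuth of (n_x, n_y) = atan2(-0.136, -0.340) = 202°.

true dip 30°, dip direction 200°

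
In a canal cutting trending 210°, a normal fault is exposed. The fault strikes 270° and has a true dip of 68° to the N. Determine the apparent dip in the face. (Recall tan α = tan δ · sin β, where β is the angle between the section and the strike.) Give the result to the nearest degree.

65°

The section lies 60° from the strike.
tan(apparent dip) = tan 68° · sin 60° = 2.1435
apparent dip = arctan 2.1435 = 64.99°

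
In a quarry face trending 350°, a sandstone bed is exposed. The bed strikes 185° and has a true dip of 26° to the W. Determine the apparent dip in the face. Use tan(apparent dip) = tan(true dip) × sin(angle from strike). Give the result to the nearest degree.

The section lies 15° from the strike.
tan α = tan 26° × sin 15° = 0.4877 × 0.2588 = 0.1262
apparent dip = arctan 0.1262 = 7.19°

7°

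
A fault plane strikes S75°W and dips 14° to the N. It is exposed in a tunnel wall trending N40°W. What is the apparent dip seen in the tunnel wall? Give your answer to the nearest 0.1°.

Angle between strike (S75°W) and section (N40°W): β = 65°.
tan(apparent dip) = tan 14° · sin 65° = 0.2260
apparent dip = arctan 0.2260 = 12.73°

12.7°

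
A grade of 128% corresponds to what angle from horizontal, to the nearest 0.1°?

tan θ = 128/100 = 1.2800
θ = arctan(1.2800) = 52.00°

52.0°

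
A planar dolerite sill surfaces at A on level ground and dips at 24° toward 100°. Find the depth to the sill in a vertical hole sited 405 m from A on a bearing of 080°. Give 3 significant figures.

The hole lies 20° from the dip direction, so the down-dip offset is 405 × cos 20° = 380.58 m.
Depth = down-dip offset × tan(dip) = 380.58 × tan 24° = 380.58 × 0.4452
Depth = 169.44 m

169 m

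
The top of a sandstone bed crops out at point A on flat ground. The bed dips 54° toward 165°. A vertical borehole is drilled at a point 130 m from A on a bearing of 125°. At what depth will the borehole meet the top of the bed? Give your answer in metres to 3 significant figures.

137 m

The hole lies 40° from the dip direction, so the down-dip offset is 130 × cos 40° = 99.59 m.
Depth = down-dip offset × tan(dip) = 99.59 × tan 54° = 99.59 × 1.3764
Depth = 137.07 m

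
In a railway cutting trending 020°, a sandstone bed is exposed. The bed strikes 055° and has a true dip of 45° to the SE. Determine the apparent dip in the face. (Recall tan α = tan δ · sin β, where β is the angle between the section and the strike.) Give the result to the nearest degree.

Angle between strike (055°) and section (020°): β = 35°.
tan α = tan 45° × sin 35° = 1.0000 × 0.5736 = 0.5736
α = arctan(0.5736) = 29.84°

30°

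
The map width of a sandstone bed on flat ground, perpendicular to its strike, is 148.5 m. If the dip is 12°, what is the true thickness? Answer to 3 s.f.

True thickness t = w · sin(dip) = 148.5 × sin 12°
t = 148.5 × 0.2079 = 30.875 m

30.9 m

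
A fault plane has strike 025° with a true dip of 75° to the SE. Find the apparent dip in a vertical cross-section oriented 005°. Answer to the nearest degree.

The strike is 025° and the section trends 005°; the acute angle between them is β = 20°.
tan α = tan 75° × sin 20° = 3.7321 × 0.3420 = 1.2764
apparent dip = arctan 1.2764 = 51.92°

52°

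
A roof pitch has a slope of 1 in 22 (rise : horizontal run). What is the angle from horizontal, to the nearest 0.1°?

2.6°

tan θ = 1/22 = 0.0455
θ = arctan(0.0455) = 2.60°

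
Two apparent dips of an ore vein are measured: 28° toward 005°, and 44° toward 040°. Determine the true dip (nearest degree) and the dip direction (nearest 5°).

true dip 47°, dip direction 065°

Each apparent-dip line lies in the plane. As unit vectors (x east, y north, z up), v₁ plunges 28°→005° and v₂ plunges 44°→040°.
The plane normal is n = v₁ × v₂ ∝ (0.352, 0.164, 0.364).
True dip = arccos(n_z / |n|) = arccos(0.6841) = 46.8°.
Dip direction = atan2(0.352, 0.164) = 65° (azimuth of n's horizontal projection).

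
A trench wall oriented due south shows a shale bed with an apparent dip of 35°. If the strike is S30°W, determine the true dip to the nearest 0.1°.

β = acute angle between strike S30°W and section due south = 30°.
tan δ = tan α / sin β = tan 35° / sin 30° = 0.7002 / 0.5000 = 1.4004
true dip = arctan 1.4004 = 54.47°

54.5°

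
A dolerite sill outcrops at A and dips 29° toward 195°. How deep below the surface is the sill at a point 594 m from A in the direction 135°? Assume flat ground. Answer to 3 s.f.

165 m

The hole lies 60° from the dip direction, so the down-dip offset is 594 × cos 60° = 297.00 m.
Depth = down-dip offset × tan(dip) = 297.00 × tan 29° = 297.00 × 0.5543
Depth = 164.63 m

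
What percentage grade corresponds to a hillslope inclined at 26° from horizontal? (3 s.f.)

grade % = 100 × tan 26° = 100 × 0.4877

48.8%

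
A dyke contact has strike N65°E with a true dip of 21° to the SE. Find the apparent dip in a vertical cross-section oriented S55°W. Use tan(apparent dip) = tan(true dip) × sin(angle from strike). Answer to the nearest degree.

4°

The section lies 10° from the strike.
tan α = tan 21° × sin 10° = 0.3839 × 0.1736 = 0.0667
α = arctan(0.0667) = 3.81°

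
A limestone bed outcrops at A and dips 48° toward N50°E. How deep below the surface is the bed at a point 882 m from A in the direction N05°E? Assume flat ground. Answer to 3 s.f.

693 m

The hole lies 45° from the dip direction, so the down-dip offset is 882 × cos 45° = 623.67 m.
Depth = down-dip offset × tan(dip) = 623.67 × tan 48° = 623.67 × 1.1106
Depth = 692.65 m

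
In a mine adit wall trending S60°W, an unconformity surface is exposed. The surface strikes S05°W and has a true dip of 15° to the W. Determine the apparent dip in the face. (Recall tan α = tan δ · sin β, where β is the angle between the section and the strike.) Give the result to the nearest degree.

12°

The strike is S05°W and the section trends S60°W; the acute angle between them is β = 55°.
tan(apparent dip) = tan 15° · sin 55° = 0.2195
α = arctan(0.2195) = 12.38°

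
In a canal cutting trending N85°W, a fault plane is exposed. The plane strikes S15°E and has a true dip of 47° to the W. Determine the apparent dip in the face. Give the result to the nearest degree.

The section lies 70° from the strike.
tan α = tan 47° × sin 70° = 1.0724 × 0.9397 = 1.0077
apparent dip = arctan 1.0077 = 45.22°

45°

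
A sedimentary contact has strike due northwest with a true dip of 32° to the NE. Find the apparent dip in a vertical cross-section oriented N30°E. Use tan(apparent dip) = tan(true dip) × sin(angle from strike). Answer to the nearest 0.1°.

The strike is due northwest and the section trends N30°E; the acute angle between them is β = 75°.
tan(apparent dip) = tan 32° · sin 75° = 0.6036
α = arctan(0.6036) = 31.11°

31.1°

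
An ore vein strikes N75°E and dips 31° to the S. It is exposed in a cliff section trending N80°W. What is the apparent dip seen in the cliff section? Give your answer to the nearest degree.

The strike is N75°E and the section trends N80°W; the acute angle between them is β = 25°.
tan(apparent dip) = tan 31° · sin 25° = 0.2539
apparent dip = arctan 0.2539 = 14.25°

14°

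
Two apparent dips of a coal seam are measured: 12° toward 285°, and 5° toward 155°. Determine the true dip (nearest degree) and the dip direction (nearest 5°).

Represent each trace as a vector plunging at its apparent dip toward its trend (east-north-up frame): v₁ = (-0.945, 0.253, -0.208), v₂ = (0.421, -0.903, -0.087).
n = v₁ × v₂ = (-0.210, -0.170, 0.746) (taken with n_z > 0).
Dip δ = arctan(|n_h|/n_z) = arctan(0.270/0.746) = 19.9°.
Dip direction = atan2(-0.210, -0.170) = 231° (azimuth of n's horizontal projection).

true dip 20°, dip direction 230°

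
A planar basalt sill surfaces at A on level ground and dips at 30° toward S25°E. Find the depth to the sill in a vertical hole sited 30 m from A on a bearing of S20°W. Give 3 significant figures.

12.2 m

The hole lies 45° from the dip direction, so the down-dip offset is 30 × cos 45° = 21.21 m.
Depth = down-dip offset × tan(dip) = 21.21 × tan 30° = 21.21 × 0.5774
Depth = 12.25 m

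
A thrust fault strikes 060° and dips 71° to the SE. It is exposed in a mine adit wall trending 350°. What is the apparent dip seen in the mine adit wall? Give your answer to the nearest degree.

Angle between strike (060°) and section (350°): β = 70°.
tan α = tan 71° × sin 70° = 2.9042 × 0.9397 = 2.7291
α = arctan(2.7291) = 69.88°

70°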